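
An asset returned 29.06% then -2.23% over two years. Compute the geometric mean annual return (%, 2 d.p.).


Formula: Geometric mean = ((1+r1)*(1+r2))^(1/2) - 1
Product: (1 + 0.2906) * (1 + -0.0223) = 1.2906 * 0.9777 = 1.26182
Square root: 1.26182^0.5 = 1.123307
Geometric mean = 1.123307 - 1 = 0.123307
As percentage: 12.33%

12.33%


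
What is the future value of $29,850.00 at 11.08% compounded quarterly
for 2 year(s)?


Formula: FV = P * (1 + r/m)^(m*t)
Period rate: r/m = 0.1108 / 4 = 0.0277
Total periods: m*t = 4 * 2 = 8
Growth factor: (1 + 0.0277)^8 = 1.244316
FV = $29,850.00 * 1.244316 = $37,142.85

$37,142.85


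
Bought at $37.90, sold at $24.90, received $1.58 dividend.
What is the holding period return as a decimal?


Formula: HPR = (P1 - P0 + D) / P0
Gain: $24.90 - $37.90 + $1.58 = -$11.42
HPR = -$11.42 / $37.90 = -0.3013

-0.3013


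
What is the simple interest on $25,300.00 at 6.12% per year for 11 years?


Formula: I = P * r * t
Substituting: I = $25,300.00 * 0.0612 * 11
Step: I = $25,300.00 * 0.6732
I = $17,031.96

$17,031.96


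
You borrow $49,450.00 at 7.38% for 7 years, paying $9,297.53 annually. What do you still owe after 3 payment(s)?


Formula: Balance = PV*(1+r)^k - PMT*((1+r)^k - 1)/r
Growth: (1 + 0.0738)^3 = 1.238141
Accumulated factor: ((1+r)^k - 1)/r = 3.226846
Balance = $49,450.00 * 1.238141 - $9,297.53 * 3.226846
Balance = $31,224.38

$31,224.38


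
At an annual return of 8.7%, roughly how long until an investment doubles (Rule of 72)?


Formula: Years ≈ 72 / r
Substituting: Years ≈ 72 / 8.7
Years ≈ 8.3

8.3 years


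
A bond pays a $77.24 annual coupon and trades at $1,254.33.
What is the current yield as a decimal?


Formula: Current yield = annual coupon / price
Substituting: CY = $77.24 / $1,254.33
CY = 0.061579

0.061579


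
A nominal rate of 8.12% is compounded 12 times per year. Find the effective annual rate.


Formula: EAR = (1 + r/m)^m - 1
Period rate: r/m = 0.0812 / 12 = 0.006767
Compounding: (1 + 0.006767)^12 = 1.084291
EAR = 1.084291 - 1 = 0.084291

0.084291


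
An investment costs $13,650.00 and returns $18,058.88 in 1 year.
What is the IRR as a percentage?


Formula: IRR = C1/C0 - 1
Substituting: IRR = $18,058.88 / $13,650.00 - 1
Ratio: 1.322995 - 1 = 0.322995
IRR = 32.2995%

32.2995%


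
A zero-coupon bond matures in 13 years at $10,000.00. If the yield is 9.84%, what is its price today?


Formula: Price = FV / (1 + r)^n
Substituting: Price = $10,000.00 / (1 + 0.0984)^13
Discount factor: (1.0984)^13 = 3.387559
Price = $10,000.00 / 3.387559 = $2,951.98

$2,951.98


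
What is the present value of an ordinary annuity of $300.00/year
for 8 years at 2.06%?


Formula: PV = PMT * (1 - (1+r)^(-n)) / r
Discount factor: (1 + 0.0206)^(-8) = 0.849485
Bracket: 1 - 0.849485 = 0.150515
PV = $300.00 * 0.150515 / 0.0206 = $2,191.97

$2,191.97


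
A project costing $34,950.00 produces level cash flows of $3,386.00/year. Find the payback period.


Formula: Payback = investment / annual cash flow
Substituting: Payback = $34,950.00 / $3,386.00
Payback = 10.3219 years

10.3219 years


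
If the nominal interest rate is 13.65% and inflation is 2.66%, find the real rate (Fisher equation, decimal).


Formula: (1 + r_real) = (1 + r_nom) / (1 + inflation)
Substituting: (1 + r_real) = 1.1365 / 1.0266
(1 + r_real) = 1.107052
r_real = 1.107052 - 1 = 0.107052

0.107052


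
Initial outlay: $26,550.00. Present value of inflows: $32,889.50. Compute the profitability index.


Formula: PI = PV(cash flows) / initial investment
Substituting: PI = $32,889.50 / $26,550.00
PI = 1.2388

1.2388


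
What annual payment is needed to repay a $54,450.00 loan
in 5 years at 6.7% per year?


Formula: PMT = PV * r / (1 - (1+r)^(-n))
Denominator: 1 - (1 + 0.067)^(-5) = 0.276934
Numerator: $54,450.00 * 0.067 = 3648.15
PMT = 3648.15 / 0.276934 = $13,173.35

$13,173.35


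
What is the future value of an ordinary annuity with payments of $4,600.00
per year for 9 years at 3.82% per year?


Formula: FV = PMT * ((1+r)^n - 1) / r
Growth factor: (1 + 0.0382)^9 = 1.401294
Numerator: 1.401294 - 1 = 0.401294
FV = $4,600.00 * 0.401294 / 0.0382 = $48,323.35

$48,323.35


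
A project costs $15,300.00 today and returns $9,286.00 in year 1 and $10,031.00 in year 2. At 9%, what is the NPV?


Formula: NPV = C0 + C1/(1+r) + C2/(1+r)^2
Discount C1: $9,286.00 / (1 + 0.09) = $8,519.27
Discount C2: $10,031.00 / (1 + 0.09)^2 = $8,442.89
NPV = -$15,300.00 + $8,519.27 + $8,442.89 = $1,662.16

$1,662.16


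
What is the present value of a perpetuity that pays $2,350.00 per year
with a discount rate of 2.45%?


Formula: PV = C / r
Substituting: PV = $2,350.00 / 0.0245
PV = $95,918.37

$95,918.37


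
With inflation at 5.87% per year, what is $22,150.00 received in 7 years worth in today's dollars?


Formula: Real value = nominal / (1 + inflation)^years
Price level: (1 + 0.0587)^7 = 1.490769
Real value = $22,150.00 / 1.490769 = $14,858.10

$14,858.10


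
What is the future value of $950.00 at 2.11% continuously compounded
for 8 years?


Formula: FV = P * e^(r*t)
Exponent: r*t = 0.0211 * 8 = 0.1688
e^(0.1688) = 1.183883
FV = $950.00 * 1.183883 = $1,124.69

$1,124.69


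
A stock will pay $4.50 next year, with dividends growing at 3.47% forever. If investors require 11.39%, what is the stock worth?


Formula: P = D1 / (r - g)
Spread: r - g = 0.1139 - 0.0347 = 0.0792
Substituting: P = $4.50 / 0.0792
P = $56.82

$56.82


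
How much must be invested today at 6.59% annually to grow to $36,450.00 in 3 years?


Formula: PV = FV / (1 + r)^n
Substituting: PV = $36,450.00 / (1 + 0.0659)^3
Discount factor: (1.0659)^3 = 1.211015
PV = $36,450.00 / 1.211015 = $30,098.73

$30,098.73


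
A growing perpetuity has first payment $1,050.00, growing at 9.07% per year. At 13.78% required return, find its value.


Formula: PV = C / (r - g)
Spread: r - g = 0.1378 - 0.0907 = 0.0471
Substituting: PV = $1,050.00 / 0.0471
PV = $22,292.99

$22,292.99


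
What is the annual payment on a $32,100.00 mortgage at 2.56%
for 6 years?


Formula: PMT = PV * r / (1 - (1+r)^(-n))
Denominator: 1 - (1 + 0.0256)^(-6) = 0.140725
Numerator: $32,100.00 * 0.0256 = 821.76
PMT = 821.76 / 0.140725 = $5,839.45

$5,839.45


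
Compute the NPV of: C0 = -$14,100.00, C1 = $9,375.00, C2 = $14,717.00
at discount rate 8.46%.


Formula: NPV = C0 + C1/(1+r) + C2/(1+r)^2
Discount C1: $9,375.00 / (1 + 0.0846) = $8,643.74
Discount C2: $14,717.00 / (1 + 0.0846)^2 = $12,510.66
NPV = -$14,100.00 + $8,643.74 + $12,510.66 = $7,054.40

$7,054.40


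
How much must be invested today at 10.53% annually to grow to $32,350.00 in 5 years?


Formula: PV = FV / (1 + r)^n
Substituting: PV = $32,350.00 / (1 + 0.1053)^5
Discount factor: (1.1053)^5 = 1.649684
PV = $32,350.00 / 1.649684 = $19,609.81

$19,609.81


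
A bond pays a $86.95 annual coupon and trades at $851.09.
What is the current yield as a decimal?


Formula: Current yield = annual coupon / price
Substituting: CY = $86.95 / $851.09
CY = 0.102163

0.102163


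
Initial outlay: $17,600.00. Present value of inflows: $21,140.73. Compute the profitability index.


Formula: PI = PV(cash flows) / initial investment
Substituting: PI = $21,140.73 / $17,600.00
PI = 1.2012

1.2012


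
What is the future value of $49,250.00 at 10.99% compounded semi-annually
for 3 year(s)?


Formula: FV = P * (1 + r/m)^(m*t)
Period rate: r/m = 0.1099 / 2 = 0.05495
Total periods: m*t = 2 * 3 = 6
Growth factor: (1 + 0.05495)^6 = 1.378451
FV = $49,250.00 * 1.378451 = $67,888.70

$67,888.70


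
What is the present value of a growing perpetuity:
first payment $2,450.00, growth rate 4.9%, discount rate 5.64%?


Formula: PV = C / (r - g)
Spread: r - g = 0.0564 - 0.049 = 0.0074
Substituting: PV = $2,450.00 / 0.0074
PV = $331,081.08

$331,081.08


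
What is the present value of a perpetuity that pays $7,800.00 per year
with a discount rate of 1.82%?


Formula: PV = C / r
Substituting: PV = $7,800.00 / 0.0182
PV = $428,571.43

$428,571.43


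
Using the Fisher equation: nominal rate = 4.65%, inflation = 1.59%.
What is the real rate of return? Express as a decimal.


Formula: (1 + r_real) = (1 + r_nom) / (1 + inflation)
Substituting: (1 + r_real) = 1.0465 / 1.0159
(1 + r_real) = 1.030121
r_real = 1.030121 - 1 = 0.030121

0.030121


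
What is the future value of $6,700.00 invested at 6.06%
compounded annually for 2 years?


Formula: FV = P * (1 + r)^n
Substituting: FV = $6,700.00 * (1 + 0.0606)^2
Growth factor: (1.0606)^2 = 1.124872
FV = $6,700.00 * 1.124872 = $7,536.64

$7,536.64


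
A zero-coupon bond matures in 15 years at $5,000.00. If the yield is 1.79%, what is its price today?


Formula: Price = FV / (1 + r)^n
Substituting: Price = $5,000.00 / (1 + 0.0179)^15
Discount factor: (1.0179)^15 = 1.304898
Price = $5,000.00 / 1.304898 = $3,831.72

$3,831.72


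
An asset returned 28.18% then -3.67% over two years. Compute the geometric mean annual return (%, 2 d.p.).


Formula: Geometric mean = ((1+r1)*(1+r2))^(1/2) - 1
Product: (1 + 0.2818) * (1 + -0.0367) = 1.2818 * 0.9633 = 1.234758
Square root: 1.234758^0.5 = 1.111197
Geometric mean = 1.111197 - 1 = 0.111197
As percentage: 11.12%

11.12%


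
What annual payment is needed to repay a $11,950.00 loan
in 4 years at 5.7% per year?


Formula: PMT = PV * r / (1 - (1+r)^(-n))
Denominator: 1 - (1 + 0.057)^(-4) = 0.198875
Numerator: $11,950.00 * 0.057 = 681.15
PMT = 681.15 / 0.198875 = $3,425.01

$3,425.01


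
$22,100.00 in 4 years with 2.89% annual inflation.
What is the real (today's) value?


Formula: Real value = nominal / (1 + inflation)^years
Price level: (1 + 0.0289)^4 = 1.120709
Real value = $22,100.00 / 1.120709 = $19,719.67

$19,719.67


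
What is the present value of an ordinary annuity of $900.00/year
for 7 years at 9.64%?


Formula: PV = PMT * (1 - (1+r)^(-n)) / r
Discount factor: (1 + 0.0964)^(-7) = 0.52507
Bracket: 1 - 0.52507 = 0.47493
PV = $900.00 * 0.47493 / 0.0964 = $4,434.00

$4,434.00


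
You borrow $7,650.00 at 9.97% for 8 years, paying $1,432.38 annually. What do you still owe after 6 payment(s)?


Formula: Balance = PV*(1+r)^k - PMT*((1+r)^k - 1)/r
Growth: (1 + 0.0997)^6 = 1.768664
Accumulated factor: ((1+r)^k - 1)/r = 7.70977
Balance = $7,650.00 * 1.768664 - $1,432.38 * 7.70977
Balance = $2,486.96

$2,486.96


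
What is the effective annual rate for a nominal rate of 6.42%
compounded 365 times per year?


Formula: EAR = (1 + r/m)^m - 1
Period rate: r/m = 0.0642 / 365 = 0.000176
Compounding: (1 + 0.000176)^365 = 1.0663
EAR = 1.0663 - 1 = 0.0663

0.0663


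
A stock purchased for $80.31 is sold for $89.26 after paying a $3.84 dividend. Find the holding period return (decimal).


Formula: HPR = (P1 - P0 + D) / P0
Gain: $89.26 - $80.31 + $3.84 = $12.79
HPR = $12.79 / $80.31 = 0.1593

0.1593


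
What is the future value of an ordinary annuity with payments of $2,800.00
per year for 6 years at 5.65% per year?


Formula: FV = PMT * ((1+r)^n - 1) / r
Growth factor: (1 + 0.0565)^6 = 1.390647
Numerator: 1.390647 - 1 = 0.390647
FV = $2,800.00 * 0.390647 / 0.0565 = $19,359.51

$19,359.51


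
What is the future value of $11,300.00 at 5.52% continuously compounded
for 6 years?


Formula: FV = P * e^(r*t)
Exponent: r*t = 0.0552 * 6 = 0.3312
e^(0.3312) = 1.392638
FV = $11,300.00 * 1.392638 = $15,736.81

$15,736.81


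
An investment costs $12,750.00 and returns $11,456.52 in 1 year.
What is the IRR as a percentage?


Formula: IRR = C1/C0 - 1
Substituting: IRR = $11,456.52 / $12,750.00 - 1
Ratio: 0.898551 - 1 = -0.101449
IRR = -10.1449%

-10.1449%


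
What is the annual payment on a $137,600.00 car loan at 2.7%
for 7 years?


Formula: PMT = PV * r / (1 - (1+r)^(-n))
Denominator: 1 - (1 + 0.027)^(-7) = 0.170136
Numerator: $137,600.00 * 0.027 = 3715.2
PMT = 3715.2 / 0.170136 = $21,836.64

$21,836.64


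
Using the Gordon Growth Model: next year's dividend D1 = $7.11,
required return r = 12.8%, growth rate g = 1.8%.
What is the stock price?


Formula: P = D1 / (r - g)
Spread: r - g = 0.128 - 0.018 = 0.11
Substituting: P = $7.11 / 0.11
P = $64.64

$64.64


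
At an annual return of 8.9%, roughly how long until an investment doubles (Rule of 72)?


Formula: Years ≈ 72 / r
Substituting: Years ≈ 72 / 8.9
Years ≈ 8.1

8.1 years


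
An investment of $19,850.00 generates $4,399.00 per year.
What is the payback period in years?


Formula: Payback = investment / annual cash flow
Substituting: Payback = $19,850.00 / $4,399.00
Payback = 4.5124 years

4.5124 years


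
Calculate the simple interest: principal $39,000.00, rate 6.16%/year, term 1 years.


Formula: I = P * r * t
Substituting: I = $39,000.00 * 0.0616 * 1
Step: I = $39,000.00 * 0.0616
I = $2,402.40

$2,402.40


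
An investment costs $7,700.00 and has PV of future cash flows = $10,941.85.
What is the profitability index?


Formula: PI = PV(cash flows) / initial investment
Substituting: PI = $10,941.85 / $7,700.00
PI = 1.421

1.421


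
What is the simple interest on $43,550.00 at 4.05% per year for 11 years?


Formula: I = P * r * t
Substituting: I = $43,550.00 * 0.0405 * 11
Step: I = $43,550.00 * 0.4455
I = $19,401.53

$19,401.53


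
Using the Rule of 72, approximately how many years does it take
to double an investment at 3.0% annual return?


Formula: Years ≈ 72 / r
Substituting: Years ≈ 72 / 3.0
Years ≈ 24.0

24.0 years


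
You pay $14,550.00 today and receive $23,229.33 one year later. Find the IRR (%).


Formula: IRR = C1/C0 - 1
Substituting: IRR = $23,229.33 / $14,550.00 - 1
Ratio: 1.596518 - 1 = 0.596518
IRR = 59.6518%

59.6518%


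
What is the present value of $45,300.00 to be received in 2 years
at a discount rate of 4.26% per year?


Formula: PV = FV / (1 + r)^n
Substituting: PV = $45,300.00 / (1 + 0.0426)^2
Discount factor: (1.0426)^2 = 1.087015
PV = $45,300.00 / 1.087015 = $41,673.77

$41,673.77


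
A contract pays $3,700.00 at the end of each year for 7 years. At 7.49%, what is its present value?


Formula: PV = PMT * (1 - (1+r)^(-n)) / r
Discount factor: (1 + 0.0749)^(-7) = 0.603148
Bracket: 1 - 0.603148 = 0.396852
PV = $3,700.00 * 0.396852 / 0.0749 = $19,604.19

$19,604.19


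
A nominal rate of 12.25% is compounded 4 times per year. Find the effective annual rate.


Formula: EAR = (1 + r/m)^m - 1
Period rate: r/m = 0.1225 / 4 = 0.030625
Compounding: (1 + 0.030625)^4 = 1.128243
EAR = 1.128243 - 1 = 0.128243

0.128243


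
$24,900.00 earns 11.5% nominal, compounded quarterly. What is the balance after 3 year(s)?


Formula: FV = P * (1 + r/m)^(m*t)
Period rate: r/m = 0.115 / 4 = 0.02875
Total periods: m*t = 4 * 3 = 12
Growth factor: (1 + 0.02875)^12 = 1.405135
FV = $24,900.00 * 1.405135 = $34,987.87

$34,987.87


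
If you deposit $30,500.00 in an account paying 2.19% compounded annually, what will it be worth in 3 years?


Formula: FV = P * (1 + r)^n
Substituting: FV = $30,500.00 * (1 + 0.0219)^3
Growth factor: (1.0219)^3 = 1.067149
FV = $30,500.00 * 1.067149 = $32,548.05

$32,548.05


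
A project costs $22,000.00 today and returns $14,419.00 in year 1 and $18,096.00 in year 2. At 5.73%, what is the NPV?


Formula: NPV = C0 + C1/(1+r) + C2/(1+r)^2
Discount C1: $14,419.00 / (1 + 0.0573) = $13,637.57
Discount C2: $18,096.00 / (1 + 0.0573)^2 = $16,187.74
NPV = -$22,000.00 + $13,637.57 + $16,187.74 = $7,825.30

$7,825.30


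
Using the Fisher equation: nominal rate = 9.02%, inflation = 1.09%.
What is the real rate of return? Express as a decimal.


Formula: (1 + r_real) = (1 + r_nom) / (1 + inflation)
Substituting: (1 + r_real) = 1.0902 / 1.0109
(1 + r_real) = 1.078445
r_real = 1.078445 - 1 = 0.078445

0.078445


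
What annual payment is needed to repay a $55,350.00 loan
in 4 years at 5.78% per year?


Formula: PMT = PV * r / (1 - (1+r)^(-n))
Denominator: 1 - (1 + 0.0578)^(-4) = 0.201296
Numerator: $55,350.00 * 0.0578 = 3199.23
PMT = 3199.23 / 0.201296 = $15,893.15

$15,893.15


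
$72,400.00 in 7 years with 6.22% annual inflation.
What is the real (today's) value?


Formula: Real value = nominal / (1 + inflation)^years
Price level: (1 + 0.0622)^7 = 1.525612
Real value = $72,400.00 / 1.525612 = $47,456.37

$47,456.37


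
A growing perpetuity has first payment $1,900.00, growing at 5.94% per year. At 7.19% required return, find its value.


Formula: PV = C / (r - g)
Spread: r - g = 0.0719 - 0.0594 = 0.0125
Substituting: PV = $1,900.00 / 0.0125
PV = $152,000.00

$152,000.00


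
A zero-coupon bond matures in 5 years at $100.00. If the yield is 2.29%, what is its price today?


Formula: Price = FV / (1 + r)^n
Substituting: Price = $100.00 / (1 + 0.0229)^5
Discount factor: (1.0229)^5 = 1.119866
Price = $100.00 / 1.119866 = $89.30

$89.30


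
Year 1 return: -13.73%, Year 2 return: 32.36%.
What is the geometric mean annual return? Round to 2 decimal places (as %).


Formula: Geometric mean = ((1+r1)*(1+r2))^(1/2) - 1
Product: (1 + -0.1373) * (1 + 0.3236) = 0.8627 * 1.3236 = 1.14187
Square root: 1.14187^0.5 = 1.068583
Geometric mean = 1.068583 - 1 = 0.068583
As percentage: 6.86%

6.86%


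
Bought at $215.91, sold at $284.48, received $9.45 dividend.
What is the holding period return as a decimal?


Formula: HPR = (P1 - P0 + D) / P0
Gain: $284.48 - $215.91 + $9.45 = $78.02
HPR = $78.02 / $215.91 = 0.3614

0.3614


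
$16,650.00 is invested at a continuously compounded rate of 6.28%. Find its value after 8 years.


Formula: FV = P * e^(r*t)
Exponent: r*t = 0.0628 * 8 = 0.5024
e^(0.5024) = 1.652683
FV = $16,650.00 * 1.652683 = $27,517.17

$27,517.17


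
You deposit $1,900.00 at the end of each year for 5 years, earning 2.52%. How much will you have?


Formula: FV = PMT * ((1+r)^n - 1) / r
Growth factor: (1 + 0.0252)^5 = 1.132512
Numerator: 1.132512 - 1 = 0.132512
FV = $1,900.00 * 0.132512 / 0.0252 = $9,991.02

$9,991.02


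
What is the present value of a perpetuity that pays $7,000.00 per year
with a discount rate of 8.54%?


Formula: PV = C / r
Substituting: PV = $7,000.00 / 0.0854
PV = $81,967.21

$81,967.21


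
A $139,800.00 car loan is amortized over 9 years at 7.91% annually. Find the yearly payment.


Formula: PMT = PV * r / (1 - (1+r)^(-n))
Denominator: 1 - (1 + 0.0791)^(-9) = 0.495983
Numerator: $139,800.00 * 0.0791 = 11058.18
PMT = 11058.18 / 0.495983 = $22,295.46

$22,295.46


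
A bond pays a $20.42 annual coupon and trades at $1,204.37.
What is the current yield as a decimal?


Formula: Current yield = annual coupon / price
Substituting: CY = $20.42 / $1,204.37
CY = 0.016955

0.016955


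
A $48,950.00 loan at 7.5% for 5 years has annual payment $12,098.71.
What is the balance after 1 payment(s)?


Formula: Balance = PV*(1+r)^k - PMT*((1+r)^k - 1)/r
Growth: (1 + 0.075)^1 = 1.075
Accumulated factor: ((1+r)^k - 1)/r = 1.0
Balance = $48,950.00 * 1.075 - $12,098.71 * 1.0
Balance = $40,522.54

$40,522.54


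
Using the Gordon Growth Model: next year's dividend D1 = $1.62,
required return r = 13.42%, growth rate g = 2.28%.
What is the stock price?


Formula: P = D1 / (r - g)
Spread: r - g = 0.1342 - 0.0228 = 0.1114
Substituting: P = $1.62 / 0.1114
P = $14.54

$14.54


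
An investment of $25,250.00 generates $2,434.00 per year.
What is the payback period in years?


Formula: Payback = investment / annual cash flow
Substituting: Payback = $25,250.00 / $2,434.00
Payback = 10.3739 years

10.3739 years


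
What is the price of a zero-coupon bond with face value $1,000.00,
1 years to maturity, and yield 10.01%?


Formula: Price = FV / (1 + r)^n
Substituting: Price = $1,000.00 / (1 + 0.1001)^1
Discount factor: (1.1001)^1 = 1.1001
Price = $1,000.00 / 1.1001 = $909.01

$909.01


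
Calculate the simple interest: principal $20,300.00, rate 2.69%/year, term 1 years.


Formula: I = P * r * t
Substituting: I = $20,300.00 * 0.0269 * 1
Step: I = $20,300.00 * 0.0269
I = $546.07

$546.07


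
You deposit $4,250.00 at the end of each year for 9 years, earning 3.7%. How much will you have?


Formula: FV = PMT * ((1+r)^n - 1) / r
Growth factor: (1 + 0.037)^9 = 1.386784
Numerator: 1.386784 - 1 = 0.386784
FV = $4,250.00 * 0.386784 / 0.037 = $44,427.89

$44,427.89


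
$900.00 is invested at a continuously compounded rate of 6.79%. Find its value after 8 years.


Formula: FV = P * e^(r*t)
Exponent: r*t = 0.0679 * 8 = 0.5432
e^(0.5432) = 1.721507
FV = $900.00 * 1.721507 = $1,549.36

$1,549.36


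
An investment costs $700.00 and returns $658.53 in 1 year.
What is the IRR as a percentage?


Formula: IRR = C1/C0 - 1
Substituting: IRR = $658.53 / $700.00 - 1
Ratio: 0.940757 - 1 = -0.059243
IRR = -5.9243%

-5.9243%


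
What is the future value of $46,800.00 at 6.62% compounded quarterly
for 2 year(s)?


Formula: FV = P * (1 + r/m)^(m*t)
Period rate: r/m = 0.0662 / 4 = 0.01655
Total periods: m*t = 4 * 2 = 8
Growth factor: (1 + 0.01655)^8 = 1.140328
FV = $46,800.00 * 1.140328 = $53,367.37

$53,367.37


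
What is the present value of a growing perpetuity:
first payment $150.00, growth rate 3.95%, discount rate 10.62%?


Formula: PV = C / (r - g)
Spread: r - g = 0.1062 - 0.0395 = 0.0667
Substituting: PV = $150.00 / 0.0667
PV = $2,248.88

$2,248.88


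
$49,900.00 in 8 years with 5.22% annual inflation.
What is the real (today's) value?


Formula: Real value = nominal / (1 + inflation)^years
Price level: (1 + 0.0522)^8 = 1.502403
Real value = $49,900.00 / 1.502403 = $33,213.46

$33,213.46


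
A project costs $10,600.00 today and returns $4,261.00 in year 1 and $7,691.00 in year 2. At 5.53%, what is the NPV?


Formula: NPV = C0 + C1/(1+r) + C2/(1+r)^2
Discount C1: $4,261.00 / (1 + 0.0553) = $4,037.71
Discount C2: $7,691.00 / (1 + 0.0553)^2 = $6,906.07
NPV = -$10,600.00 + $4,037.71 + $6,906.07 = $343.78

$343.78


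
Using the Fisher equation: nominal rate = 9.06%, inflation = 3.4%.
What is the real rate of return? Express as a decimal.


Formula: (1 + r_real) = (1 + r_nom) / (1 + inflation)
Substituting: (1 + r_real) = 1.0906 / 1.034
(1 + r_real) = 1.054739
r_real = 1.054739 - 1 = 0.054739

0.054739


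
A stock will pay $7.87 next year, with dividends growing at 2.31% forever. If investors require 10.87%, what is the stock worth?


Formula: P = D1 / (r - g)
Spread: r - g = 0.1087 - 0.0231 = 0.0856
Substituting: P = $7.87 / 0.0856
P = $91.94

$91.94


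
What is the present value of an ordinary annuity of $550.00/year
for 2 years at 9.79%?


Formula: PV = PMT * (1 - (1+r)^(-n)) / r
Discount factor: (1 + 0.0979)^(-2) = 0.829611
Bracket: 1 - 0.829611 = 0.170389
PV = $550.00 * 0.170389 / 0.0979 = $957.24

$957.24


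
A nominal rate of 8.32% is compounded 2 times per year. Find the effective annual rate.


Formula: EAR = (1 + r/m)^m - 1
Period rate: r/m = 0.0832 / 2 = 0.0416
Compounding: (1 + 0.0416)^2 = 1.084931
EAR = 1.084931 - 1 = 0.084931

0.084931


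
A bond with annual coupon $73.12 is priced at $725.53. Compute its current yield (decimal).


Formula: Current yield = annual coupon / price
Substituting: CY = $73.12 / $725.53
CY = 0.100781

0.100781


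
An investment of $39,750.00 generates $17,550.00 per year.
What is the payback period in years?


Formula: Payback = investment / annual cash flow
Substituting: Payback = $39,750.00 / $17,550.00
Payback = 2.265 years

2.265 years


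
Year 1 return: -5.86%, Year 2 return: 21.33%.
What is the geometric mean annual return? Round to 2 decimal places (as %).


Formula: Geometric mean = ((1+r1)*(1+r2))^(1/2) - 1
Product: (1 + -0.0586) * (1 + 0.2133) = 0.9414 * 1.2133 = 1.142201
Square root: 1.142201^0.5 = 1.068738
Geometric mean = 1.068738 - 1 = 0.068738
As percentage: 6.87%

6.87%


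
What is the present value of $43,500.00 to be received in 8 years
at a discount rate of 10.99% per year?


Formula: PV = FV / (1 + r)^n
Substituting: PV = $43,500.00 / (1 + 0.1099)^8
Discount factor: (1.1099)^8 = 2.302877
PV = $43,500.00 / 2.302877 = $18,889.41

$18,889.41


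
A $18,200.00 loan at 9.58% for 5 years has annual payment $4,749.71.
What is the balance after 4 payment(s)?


Formula: Balance = PV*(1+r)^k - PMT*((1+r)^k - 1)/r
Growth: (1 + 0.0958)^4 = 1.441867
Accumulated factor: ((1+r)^k - 1)/r = 4.61239
Balance = $18,200.00 * 1.441867 - $4,749.71 * 4.61239
Balance = $4,334.46

$4,334.46


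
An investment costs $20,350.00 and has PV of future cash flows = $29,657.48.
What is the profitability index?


Formula: PI = PV(cash flows) / initial investment
Substituting: PI = $29,657.48 / $20,350.00
PI = 1.4574

1.4574


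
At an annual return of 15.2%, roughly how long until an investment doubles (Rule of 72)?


Formula: Years ≈ 72 / r
Substituting: Years ≈ 72 / 15.2
Years ≈ 4.7

4.7 years


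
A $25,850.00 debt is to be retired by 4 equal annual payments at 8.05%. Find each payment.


Formula: PMT = PV * r / (1 - (1+r)^(-n))
Denominator: 1 - (1 + 0.0805)^(-4) = 0.26633
Numerator: $25,850.00 * 0.0805 = 2080.925
PMT = 2080.925 / 0.26633 = $7,813.34

$7,813.34


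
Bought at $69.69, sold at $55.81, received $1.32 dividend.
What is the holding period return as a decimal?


Formula: HPR = (P1 - P0 + D) / P0
Gain: $55.81 - $69.69 + $1.32 = -$12.56
HPR = -$12.56 / $69.69 = -0.1802

-0.1802


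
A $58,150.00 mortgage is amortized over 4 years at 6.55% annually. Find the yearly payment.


Formula: PMT = PV * r / (1 - (1+r)^(-n))
Denominator: 1 - (1 + 0.0655)^(-4) = 0.224135
Numerator: $58,150.00 * 0.0655 = 3808.825
PMT = 3808.825 / 0.224135 = $16,993.44

$16,993.44


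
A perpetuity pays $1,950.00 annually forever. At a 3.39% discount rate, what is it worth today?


Formula: PV = C / r
Substituting: PV = $1,950.00 / 0.0339
PV = $57,522.12

$57,522.12


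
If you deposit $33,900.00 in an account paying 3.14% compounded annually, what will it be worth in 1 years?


Formula: FV = P * (1 + r)^n
Substituting: FV = $33,900.00 * (1 + 0.0314)^1
Growth factor: (1.0314)^1 = 1.0314
FV = $33,900.00 * 1.0314 = $34,964.46

$34,964.46


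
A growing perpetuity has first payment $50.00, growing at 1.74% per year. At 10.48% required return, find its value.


Formula: PV = C / (r - g)
Spread: r - g = 0.1048 - 0.0174 = 0.0874
Substituting: PV = $50.00 / 0.0874
PV = $572.08

$572.08


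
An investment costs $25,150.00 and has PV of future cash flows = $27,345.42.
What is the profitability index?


Formula: PI = PV(cash flows) / initial investment
Substituting: PI = $27,345.42 / $25,150.00
PI = 1.0873

1.0873


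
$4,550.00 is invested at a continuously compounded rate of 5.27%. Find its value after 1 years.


Formula: FV = P * e^(r*t)
Exponent: r*t = 0.0527 * 1 = 0.0527
e^(0.0527) = 1.054113
FV = $4,550.00 * 1.054113 = $4,796.22

$4,796.22


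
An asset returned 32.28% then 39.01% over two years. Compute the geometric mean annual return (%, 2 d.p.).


Formula: Geometric mean = ((1+r1)*(1+r2))^(1/2) - 1
Product: (1 + 0.3228) * (1 + 0.3901) = 1.3228 * 1.3901 = 1.838824
Square root: 1.838824^0.5 = 1.356033
Geometric mean = 1.356033 - 1 = 0.356033
As percentage: 35.60%

35.60%


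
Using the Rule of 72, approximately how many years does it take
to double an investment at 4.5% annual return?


Formula: Years ≈ 72 / r
Substituting: Years ≈ 72 / 4.5
Years ≈ 16.0

16.0 years


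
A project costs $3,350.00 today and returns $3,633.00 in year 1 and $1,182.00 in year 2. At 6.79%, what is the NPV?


Formula: NPV = C0 + C1/(1+r) + C2/(1+r)^2
Discount C1: $3,633.00 / (1 + 0.0679) = $3,402.00
Discount C2: $1,182.00 / (1 + 0.0679)^2 = $1,036.47
NPV = -$3,350.00 + $3,402.00 + $1,036.47 = $1,088.47

$1,088.47


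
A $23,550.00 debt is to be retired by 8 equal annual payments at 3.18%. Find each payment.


Formula: PMT = PV * r / (1 - (1+r)^(-n))
Denominator: 1 - (1 + 0.0318)^(-8) = 0.221541
Numerator: $23,550.00 * 0.0318 = 748.89
PMT = 748.89 / 0.221541 = $3,380.37

$3,380.37


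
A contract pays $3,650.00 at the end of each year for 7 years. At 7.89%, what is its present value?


Formula: PV = PMT * (1 - (1+r)^(-n)) / r
Discount factor: (1 + 0.0789)^(-7) = 0.587667
Bracket: 1 - 0.587667 = 0.412333
PV = $3,650.00 * 0.412333 / 0.0789 = $19,074.95

$19,074.95


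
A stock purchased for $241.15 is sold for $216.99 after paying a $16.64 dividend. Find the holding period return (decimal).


Formula: HPR = (P1 - P0 + D) / P0
Gain: $216.99 - $241.15 + $16.64 = -$7.52
HPR = -$7.52 / $241.15 = -0.0312

-0.0312


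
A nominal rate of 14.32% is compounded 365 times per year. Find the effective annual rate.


Formula: EAR = (1 + r/m)^m - 1
Period rate: r/m = 0.1432 / 365 = 0.000392
Compounding: (1 + 0.000392)^365 = 1.153928
EAR = 1.153928 - 1 = 0.153928

0.153928


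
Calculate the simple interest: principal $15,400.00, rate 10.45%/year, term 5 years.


Formula: I = P * r * t
Substituting: I = $15,400.00 * 0.1045 * 5
Step: I = $15,400.00 * 0.5225
I = $8,046.50

$8,046.50


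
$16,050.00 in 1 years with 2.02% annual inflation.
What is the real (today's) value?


Formula: Real value = nominal / (1 + inflation)^years
Price level: (1 + 0.0202)^1 = 1.0202
Real value = $16,050.00 / 1.0202 = $15,732.21

$15,732.21


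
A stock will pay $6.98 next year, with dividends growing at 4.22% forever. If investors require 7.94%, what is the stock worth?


Formula: P = D1 / (r - g)
Spread: r - g = 0.0794 - 0.0422 = 0.0372
Substituting: P = $6.98 / 0.0372
P = $187.63

$187.63


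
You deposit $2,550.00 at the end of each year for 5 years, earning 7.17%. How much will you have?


Formula: FV = PMT * ((1+r)^n - 1) / r
Growth factor: (1 + 0.0717)^5 = 1.413729
Numerator: 1.413729 - 1 = 0.413729
FV = $2,550.00 * 0.413729 / 0.0717 = $14,714.21

$14,714.21


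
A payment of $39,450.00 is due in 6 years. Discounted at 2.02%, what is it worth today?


Formula: PV = FV / (1 + r)^n
Substituting: PV = $39,450.00 / (1 + 0.0202)^6
Discount factor: (1.0202)^6 = 1.127488
PV = $39,450.00 / 1.127488 = $34,989.29

$34,989.29


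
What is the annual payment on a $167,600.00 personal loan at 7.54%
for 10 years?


Formula: PMT = PV * r / (1 - (1+r)^(-n))
Denominator: 1 - (1 + 0.0754)^(-10) = 0.516608
Numerator: $167,600.00 * 0.0754 = 12637.04
PMT = 12637.04 / 0.516608 = $24,461.58

$24,461.58


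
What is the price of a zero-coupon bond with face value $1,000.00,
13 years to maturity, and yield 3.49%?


Formula: Price = FV / (1 + r)^n
Substituting: Price = $1,000.00 / (1 + 0.0349)^13
Discount factor: (1.0349)^13 = 1.561993
Price = $1,000.00 / 1.561993 = $640.21

$640.21


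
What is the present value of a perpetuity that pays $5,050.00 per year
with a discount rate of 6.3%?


Formula: PV = C / r
Substituting: PV = $5,050.00 / 0.063
PV = $80,158.73

$80,158.73


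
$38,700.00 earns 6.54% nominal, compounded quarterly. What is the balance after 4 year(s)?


Formula: FV = P * (1 + r/m)^(m*t)
Period rate: r/m = 0.0654 / 4 = 0.01635
Total periods: m*t = 4 * 4 = 16
Growth factor: (1 + 0.01635)^16 = 1.296262
FV = $38,700.00 * 1.296262 = $50,165.32

$50,165.32


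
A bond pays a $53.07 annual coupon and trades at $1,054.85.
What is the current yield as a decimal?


Formula: Current yield = annual coupon / price
Substituting: CY = $53.07 / $1,054.85
CY = 0.05031

0.05031


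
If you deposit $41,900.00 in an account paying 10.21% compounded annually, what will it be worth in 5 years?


Formula: FV = P * (1 + r)^n
Substituting: FV = $41,900.00 * (1 + 0.1021)^5
Growth factor: (1.1021)^5 = 1.625942
FV = $41,900.00 * 1.625942 = $68,126.96

$68,126.96


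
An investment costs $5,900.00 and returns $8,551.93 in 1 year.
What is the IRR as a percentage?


Formula: IRR = C1/C0 - 1
Substituting: IRR = $8,551.93 / $5,900.00 - 1
Ratio: 1.44948 - 1 = 0.44948
IRR = 44.948%

44.948%


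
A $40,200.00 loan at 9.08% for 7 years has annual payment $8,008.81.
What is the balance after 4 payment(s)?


Formula: Balance = PV*(1+r)^k - PMT*((1+r)^k - 1)/r
Growth: (1 + 0.0908)^4 = 1.41573
Accumulated factor: ((1+r)^k - 1)/r = 4.578527
Balance = $40,200.00 * 1.41573 - $8,008.81 * 4.578527
Balance = $20,243.80

$20,243.80


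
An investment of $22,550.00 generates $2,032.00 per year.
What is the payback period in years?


Formula: Payback = investment / annual cash flow
Substituting: Payback = $22,550.00 / $2,032.00
Payback = 11.0974 years

11.0974 years


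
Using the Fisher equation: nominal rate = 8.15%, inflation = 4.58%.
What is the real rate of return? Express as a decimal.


Formula: (1 + r_real) = (1 + r_nom) / (1 + inflation)
Substituting: (1 + r_real) = 1.0815 / 1.0458
(1 + r_real) = 1.034137
r_real = 1.034137 - 1 = 0.034137

0.034137


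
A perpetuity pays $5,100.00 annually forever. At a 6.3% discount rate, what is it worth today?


Formula: PV = C / r
Substituting: PV = $5,100.00 / 0.063
PV = $80,952.38

$80,952.38


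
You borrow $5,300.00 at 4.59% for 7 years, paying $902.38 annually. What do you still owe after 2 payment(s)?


Formula: Balance = PV*(1+r)^k - PMT*((1+r)^k - 1)/r
Growth: (1 + 0.0459)^2 = 1.093907
Accumulated factor: ((1+r)^k - 1)/r = 2.0459
Balance = $5,300.00 * 1.093907 - $902.38 * 2.0459
Balance = $3,951.53

$3,951.53


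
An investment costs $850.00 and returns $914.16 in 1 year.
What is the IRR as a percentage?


Formula: IRR = C1/C0 - 1
Substituting: IRR = $914.16 / $850.00 - 1
Ratio: 1.075482 - 1 = 0.075482
IRR = 7.5482%

7.5482%


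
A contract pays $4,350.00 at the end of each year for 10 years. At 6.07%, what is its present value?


Formula: PV = PMT * (1 - (1+r)^(-n)) / r
Discount factor: (1 + 0.0607)^(-10) = 0.554721
Bracket: 1 - 0.554721 = 0.445279
PV = $4,350.00 * 0.445279 / 0.0607 = $31,910.47

$31,910.47


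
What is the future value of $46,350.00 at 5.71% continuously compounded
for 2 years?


Formula: FV = P * e^(r*t)
Exponent: r*t = 0.0571 * 2 = 0.1142
e^(0.1142) = 1.120976
FV = $46,350.00 * 1.120976 = $51,957.25

$51,957.25


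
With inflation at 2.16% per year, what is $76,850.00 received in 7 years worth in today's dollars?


Formula: Real value = nominal / (1 + inflation)^years
Price level: (1 + 0.0216)^7 = 1.161358
Real value = $76,850.00 / 1.161358 = $66,172.52

$66,172.52


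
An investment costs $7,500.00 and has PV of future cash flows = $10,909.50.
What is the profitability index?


Formula: PI = PV(cash flows) / initial investment
Substituting: PI = $10,909.50 / $7,500.00
PI = 1.4546

1.4546


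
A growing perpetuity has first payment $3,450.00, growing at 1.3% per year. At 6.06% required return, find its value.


Formula: PV = C / (r - g)
Spread: r - g = 0.0606 - 0.013 = 0.0476
Substituting: PV = $3,450.00 / 0.0476
PV = $72,478.99

$72,478.99


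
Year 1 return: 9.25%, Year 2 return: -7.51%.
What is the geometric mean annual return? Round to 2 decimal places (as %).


Formula: Geometric mean = ((1+r1)*(1+r2))^(1/2) - 1
Product: (1 + 0.0925) * (1 + -0.0751) = 1.0925 * 0.9249 = 1.010453
Square root: 1.010453^0.5 = 1.005213
Geometric mean = 1.005213 - 1 = 0.005213
As percentage: 0.52%

0.52%


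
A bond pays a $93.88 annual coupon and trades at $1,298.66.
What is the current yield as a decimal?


Formula: Current yield = annual coupon / price
Substituting: CY = $93.88 / $1,298.66
CY = 0.07229

0.07229


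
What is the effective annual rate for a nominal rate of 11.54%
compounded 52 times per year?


Formula: EAR = (1 + r/m)^m - 1
Period rate: r/m = 0.1154 / 52 = 0.002219
Compounding: (1 + 0.002219)^52 = 1.122179
EAR = 1.122179 - 1 = 0.122179

0.122179


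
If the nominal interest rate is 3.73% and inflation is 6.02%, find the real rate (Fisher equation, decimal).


Formula: (1 + r_real) = (1 + r_nom) / (1 + inflation)
Substituting: (1 + r_real) = 1.0373 / 1.0602
(1 + r_real) = 0.9784
r_real = 0.9784 - 1 = -0.0216

-0.0216


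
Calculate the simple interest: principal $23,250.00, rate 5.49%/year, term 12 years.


Formula: I = P * r * t
Substituting: I = $23,250.00 * 0.0549 * 12
Step: I = $23,250.00 * 0.6588
I = $15,317.10

$15,317.10


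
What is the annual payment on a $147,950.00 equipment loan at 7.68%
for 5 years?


Formula: PMT = PV * r / (1 - (1+r)^(-n))
Denominator: 1 - (1 + 0.0768)^(-5) = 0.309244
Numerator: $147,950.00 * 0.0768 = 11362.56
PMT = 11362.56 / 0.309244 = $36,743.04

$36,743.04


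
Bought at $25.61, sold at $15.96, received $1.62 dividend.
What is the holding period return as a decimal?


Formula: HPR = (P1 - P0 + D) / P0
Gain: $15.96 - $25.61 + $1.62 = -$8.03
HPR = -$8.03 / $25.61 = -0.3135

-0.3135


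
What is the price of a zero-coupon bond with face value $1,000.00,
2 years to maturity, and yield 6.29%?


Formula: Price = FV / (1 + r)^n
Substituting: Price = $1,000.00 / (1 + 0.0629)^2
Discount factor: (1.0629)^2 = 1.129756
Price = $1,000.00 / 1.129756 = $885.15

$885.15


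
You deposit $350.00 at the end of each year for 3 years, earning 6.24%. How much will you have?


Formula: FV = PMT * ((1+r)^n - 1) / r
Growth factor: (1 + 0.0624)^3 = 1.199124
Numerator: 1.199124 - 1 = 0.199124
FV = $350.00 * 0.199124 / 0.0624 = $1,116.88

$1,116.88


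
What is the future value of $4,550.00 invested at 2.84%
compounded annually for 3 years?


Formula: FV = P * (1 + r)^n
Substituting: FV = $4,550.00 * (1 + 0.0284)^3
Growth factor: (1.0284)^3 = 1.087643
FV = $4,550.00 * 1.087643 = $4,948.77

$4,948.77


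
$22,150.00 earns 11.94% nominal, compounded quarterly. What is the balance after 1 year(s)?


Formula: FV = P * (1 + r/m)^(m*t)
Period rate: r/m = 0.1194 / 4 = 0.02985
Total periods: m*t = 4 * 1 = 4
Growth factor: (1 + 0.02985)^4 = 1.124853
FV = $22,150.00 * 1.124853 = $24,915.50

$24,915.50


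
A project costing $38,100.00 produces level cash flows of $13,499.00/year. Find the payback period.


Formula: Payback = investment / annual cash flow
Substituting: Payback = $38,100.00 / $13,499.00
Payback = 2.8224 years

2.8224 years


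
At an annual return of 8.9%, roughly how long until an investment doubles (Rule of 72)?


Formula: Years ≈ 72 / r
Substituting: Years ≈ 72 / 8.9
Years ≈ 8.1

8.1 years


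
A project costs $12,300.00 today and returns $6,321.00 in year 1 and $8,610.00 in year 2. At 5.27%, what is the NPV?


Formula: NPV = C0 + C1/(1+r) + C2/(1+r)^2
Discount C1: $6,321.00 / (1 + 0.0527) = $6,004.56
Discount C2: $8,610.00 / (1 + 0.0527)^2 = $7,769.51
NPV = -$12,300.00 + $6,004.56 + $7,769.51 = $1,474.07

$1,474.07


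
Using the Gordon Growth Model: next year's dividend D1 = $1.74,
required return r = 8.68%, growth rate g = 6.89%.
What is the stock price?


Formula: P = D1 / (r - g)
Spread: r - g = 0.0868 - 0.0689 = 0.0179
Substituting: P = $1.74 / 0.0179
P = $97.21

$97.21


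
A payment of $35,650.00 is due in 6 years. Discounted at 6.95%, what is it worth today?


Formula: PV = FV / (1 + r)^n
Substituting: PV = $35,650.00 / (1 + 0.0695)^6
Discount factor: (1.0695)^6 = 1.496528
PV = $35,650.00 / 1.496528 = $23,821.81

$23,821.81


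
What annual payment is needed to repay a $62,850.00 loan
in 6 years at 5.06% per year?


Formula: PMT = PV * r / (1 - (1+r)^(-n))
Denominator: 1 - (1 + 0.0506)^(-6) = 0.256338
Numerator: $62,850.00 * 0.0506 = 3180.21
PMT = 3180.21 / 0.256338 = $12,406.32

$12,406.32


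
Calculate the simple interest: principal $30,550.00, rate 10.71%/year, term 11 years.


Formula: I = P * r * t
Substituting: I = $30,550.00 * 0.1071 * 11
Step: I = $30,550.00 * 1.1781
I = $35,990.96

$35,990.96


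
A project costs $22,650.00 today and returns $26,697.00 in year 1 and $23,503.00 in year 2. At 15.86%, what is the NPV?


Formula: NPV = C0 + C1/(1+r) + C2/(1+r)^2
Discount C1: $26,697.00 / (1 + 0.1586) = $23,042.47
Discount C2: $23,503.00 / (1 + 0.1586)^2 = $17,508.79
NPV = -$22,650.00 + $23,042.47 + $17,508.79 = $17,901.26

$17,901.26
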